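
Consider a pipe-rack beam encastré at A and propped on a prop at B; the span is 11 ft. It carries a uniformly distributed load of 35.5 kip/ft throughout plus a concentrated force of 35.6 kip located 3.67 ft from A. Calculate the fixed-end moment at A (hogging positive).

Remove the prop at B; the released (primary) structure is a cantilever built in at A.
Free-end deflection of the primary structure under the applied loading (downward +):
  UDL 35.5: wL⁴/(8EI) = 64969/EI
  point load 35.6 at a = 3.67: Pa²(3L − a)/(6EI) = 2344/EI
  δ_0 = 67313/EI
Flexibility coefficient — unit upward force at B: δ_{BB} = L³/(3EI) = 443.7/EI.
The prop prevents deflection at B: R_B = δ_0/δ_{BB} = 67313/443.7 = 151.7 kip.
Moment equilibrium about A: M_A = Σ(load moments about A) − R_B·L = 2278 − 151.7×11 = 609.5 kip·ft.

M_A = 609.5 kip·ft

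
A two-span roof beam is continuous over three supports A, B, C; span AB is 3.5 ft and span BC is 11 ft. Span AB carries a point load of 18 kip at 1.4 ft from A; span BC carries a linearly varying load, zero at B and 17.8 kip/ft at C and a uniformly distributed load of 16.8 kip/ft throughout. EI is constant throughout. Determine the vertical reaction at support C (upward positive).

R_C = 131.2 kip

Take M_B as the redundant. Released structure: two simple spans AB and BC with a hinge at B.
Discontinuity in slope at B on the released structure — sum the simple-span end rotations:
  span AB: point load 18 at a = 1.4: Pab(L + a)/(6LEI) = 12.35/EI
  span BC: triangular load, peak 17.8: 7w₀L³/(360EI) = 460.7/EI
  span BC: UDL 16.8: wL³/(24EI) = 931.7/EI
  relative rotation θ_0 = (12.35 + 1392)/EI = 1405/EI
A unit hogging moment at B produces rotation L₁/(3EI) + L₂/(3EI) = 4.833/EI.
Compatibility: M_B·(L₁+L₂)/(3EI) = θ_0, giving M_B = 290.6 kip·ft (hogging).
Span BC, ΣM about C: R_B^{BC}·11 = 1375 + 290.6, so R_B^{BC} = 151.5 kip and R_C = 282.7 − 151.5 = 131.2 kip.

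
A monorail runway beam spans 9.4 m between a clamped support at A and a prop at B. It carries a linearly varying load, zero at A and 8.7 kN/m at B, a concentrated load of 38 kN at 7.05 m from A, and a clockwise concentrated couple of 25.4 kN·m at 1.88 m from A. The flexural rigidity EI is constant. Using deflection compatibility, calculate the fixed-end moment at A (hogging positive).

Release the roller at B. Primary structure: cantilever fixed at A.
Primary-structure tip deflection at B by superposition:
  triangular load, peak 8.7 at the free end: 11w₀L⁴/(120EI) = 6226/EI
  point load 38 at a = 7.05: Pa²(3L − a)/(6EI) = 6658/EI
  clockwise couple 25.4 at a = 1.88: M₀a(2L − a)/(2EI) = 404/EI
  δ_0 = 13288/EI
Flexibility coefficient — unit upward force at B: δ_{BB} = L³/(3EI) = 276.9/EI.
Compatibility at B: δ_0 − R_B·δ_{BB} = 0, so R_B = 13288/276.9 = 48 kN.
Moment equilibrium about A: M_A = Σ(load moments about A) − R_B·L = 549.5 − 48×9.4 = 98.39 kN·m.

M_A = 98.39 kN·m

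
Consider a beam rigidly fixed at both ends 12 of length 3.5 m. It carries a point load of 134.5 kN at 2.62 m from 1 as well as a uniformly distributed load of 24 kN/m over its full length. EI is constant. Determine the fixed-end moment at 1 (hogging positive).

Release both end moments; the primary structure is a simply-supported span 12 with redundants M_1 and M_2.
Simple-span end rotations at 1 and 2 under the given loads:
  at 1: point load 134.5 at a = 2.62: Pab(L + b)/(6LEI) = 64.68/EI
  at 2: point load 134.5 at a = 2.62: Pab(L + a)/(6LEI) = 90.37/EI
  at 1: UDL 24: wL³/(24EI) = 42.88/EI
  at 2: UDL 24: wL³/(24EI) = 42.88/EI
  θ_10 = 107.6/EI,  θ_20 = 133.2/EI
Flexibility coefficients: a unit moment at one end gives L/(3EI) there and L/(6EI) at the far end, so f₁₁ = f₂₂ = 1.167/EI and f₁₂ = f₂₁ = 0.5833/EI.
Compatibility — zero rotation at each built-in end:
  1.167 M_1 + 0.5833 M_2 = 107.6
  0.5833 M_1 + 1.167 M_2 = 133.2
Solving the pair gives M_1 = 46.78 kN·m and M_2 = 90.82 kN·m (hogging).

M_1 = 46.78 kN·m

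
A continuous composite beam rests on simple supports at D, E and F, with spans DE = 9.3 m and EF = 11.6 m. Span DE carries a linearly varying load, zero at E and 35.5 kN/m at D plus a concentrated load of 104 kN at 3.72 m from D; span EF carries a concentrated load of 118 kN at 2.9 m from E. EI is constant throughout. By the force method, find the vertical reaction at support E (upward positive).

R_E = 238.7 kN

Insert a hinge at E; M_E is the redundant, and each span becomes simply supported.
Rotations at E on the released spans (each span's end-slope, ×1/EI):
  span DE: triangular load, peak 35.5: 7w₀L³/(360EI) = 555.2/EI
  span DE: point load 104 at a = 3.72: Pab(L + a)/(6LEI) = 503.7/EI
  span EF: point load 118 at a = 2.9: Pab(L + b)/(6LEI) = 868.3/EI
  relative rotation θ_0 = (1059 + 868.3)/EI = 1927/EI
A unit hogging moment at E produces rotation L₁/(3EI) + L₂/(3EI) = 6.967/EI.
Slope continuity at E: θ_0 = M_E·6.967/EI, so M_E = 1927/6.967 = 276.6 kN·m (hogging).
Span DE, ΣM about D with M_E applied at E: R_E^{DE}·9.3 = 898.6 + 276.6, so R_E^{DE} = 126.4 kN and R_D = 269.1 − 126.4 = 142.7 kN.
Span EF, ΣM about F: R_E^{EF}·11.6 = 1027 + 276.6, so R_E^{EF} = 112.3 kN and R_F = 118 − 112.3 = 5.651 kN.
R_E = 126.4 + 112.3 = 238.7 kN.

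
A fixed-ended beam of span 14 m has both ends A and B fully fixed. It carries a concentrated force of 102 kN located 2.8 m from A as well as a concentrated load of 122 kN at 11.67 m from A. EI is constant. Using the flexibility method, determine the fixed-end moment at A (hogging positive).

M_A = 222.2 kN·m

Release both end moments; the primary structure is a simply-supported span AB with redundants M_A and M_B.
Simple-span end rotations at A and B under the given loads:
  at A: point load 102 at a = 2.8: Pab(L + b)/(6LEI) = 959.6/EI
  at B: point load 102 at a = 2.8: Pab(L + a)/(6LEI) = 639.7/EI
  at A: point load 122 at a = 11.67: Pab(L + b)/(6LEI) = 644.9/EI
  at B: point load 122 at a = 11.67: Pab(L + a)/(6LEI) = 1014/EI
  θ_A0 = 1605/EI,  θ_B0 = 1653/EI
Flexibility coefficients: a unit moment at one end gives L/(3EI) there and L/(6EI) at the far end, so f₁₁ = f₂₂ = 4.667/EI and f₁₂ = f₂₁ = 2.333/EI.
Compatibility — zero rotation at each built-in end:
  4.667 M_A + 2.333 M_B = 1605
  2.333 M_A + 4.667 M_B = 1653
Solving the pair gives M_A = 222.2 kN·m and M_B = 243.2 kN·m (hogging).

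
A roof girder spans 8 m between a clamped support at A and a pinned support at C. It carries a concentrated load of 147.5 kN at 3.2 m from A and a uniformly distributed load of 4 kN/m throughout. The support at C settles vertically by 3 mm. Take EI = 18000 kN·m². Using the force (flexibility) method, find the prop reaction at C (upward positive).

R_C = 42.36 kN

Remove the prop at C; the released (primary) structure is a cantilever built in at A.
Primary-structure tip deflection at C by superposition:
  point load 147.5 at a = 3.2: Pa²(3L − a)/(6EI) = 5236/EI
  UDL 4: wL⁴/(8EI) = 2048/EI
  δ_0 = 7284/EI
Flexibility coefficient — unit upward force at C: δ_{CC} = L³/(3EI) = 170.7/EI.
With EI = 18000 kN·m²: δ_0 = 0.40467 m and δ_{CC} = 0.009481 m/kN.
Compatibility — the beam at C must follow the support down by 0.003 m: δ_0 − R_C·δ_{CC} = 0.003, so R_C = (0.40467 − 0.003)/0.009481 = 42.36 kN.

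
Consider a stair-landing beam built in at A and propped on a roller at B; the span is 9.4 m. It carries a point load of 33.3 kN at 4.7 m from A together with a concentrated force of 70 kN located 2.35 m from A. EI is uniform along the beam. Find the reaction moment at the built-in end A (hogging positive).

Choose R_B as the redundant. The primary structure is the cantilever fixed at A.
Primary-structure tip deflection at B by superposition:
  point load 33.3 at a = 4.7: Pa²(3L − a)/(6EI) = 2881/EI
  point load 70 at a = 2.35: Pa²(3L − a)/(6EI) = 1665/EI
  δ_0 = 4547/EI
Tip deflection under a unit load at B: L³/(3EI) = 276.9/EI.
The prop prevents deflection at B: R_B = δ_0/δ_{BB} = 4547/276.9 = 16.42 kN.
Moment equilibrium about A: M_A = Σ(load moments about A) − R_B·L = 321 − 16.42×9.4 = 166.6 kN·m.

M_A = 166.6 kN·m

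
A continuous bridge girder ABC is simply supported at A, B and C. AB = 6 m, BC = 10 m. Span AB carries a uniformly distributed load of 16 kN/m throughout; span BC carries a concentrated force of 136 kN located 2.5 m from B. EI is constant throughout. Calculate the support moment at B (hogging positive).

M_B = 166.5 kN·m

Release continuity at B by inserting a hinge; the redundant is the internal moment M_B. The primary structure is two simply-supported spans AB and BC.
End slopes at the hinge B, treating each span as simply supported:
  span AB: UDL 16: wL³/(24EI) = 144/EI
  span BC: point load 136 at a = 2.5: Pab(L + b)/(6LEI) = 743.8/EI
  relative rotation θ_0 = (144 + 743.8)/EI = 887.8/EI
A unit hogging moment at B produces rotation L₁/(3EI) + L₂/(3EI) = 5.333/EI.
Compatibility: M_B·(L₁+L₂)/(3EI) = θ_0, giving M_B = 166.5 kN·m (hogging).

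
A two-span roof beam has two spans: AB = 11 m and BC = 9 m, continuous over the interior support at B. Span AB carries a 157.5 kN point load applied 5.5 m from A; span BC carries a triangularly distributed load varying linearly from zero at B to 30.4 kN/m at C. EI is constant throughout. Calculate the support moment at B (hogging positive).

Take M_B as the redundant. Released structure: two simple spans AB and BC with a hinge at B.
End slopes at the hinge B, treating each span as simply supported:
  span AB: point load 157.5 at a = 5.5: Pab(L + a)/(6LEI) = 1191/EI
  span BC: triangular load, peak 30.4: 7w₀L³/(360EI) = 430.9/EI
  relative rotation θ_0 = (1191 + 430.9)/EI = 1622/EI
A unit hogging moment at B produces rotation L₁/(3EI) + L₂/(3EI) = 6.667/EI.
Compatibility: M_B·(L₁+L₂)/(3EI) = θ_0, giving M_B = 243.3 kN·m (hogging).

M_B = 243.3 kN·m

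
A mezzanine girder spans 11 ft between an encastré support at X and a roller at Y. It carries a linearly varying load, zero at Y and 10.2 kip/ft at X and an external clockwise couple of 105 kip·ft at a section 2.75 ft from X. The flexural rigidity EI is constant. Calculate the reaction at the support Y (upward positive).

R_Y = 17.48 kip

Take the reaction at Y as the redundant and release it; the primary structure is a cantilever fixed at X.
Primary-structure tip deflection at Y by superposition:
  triangular load, peak 10.2 at the fixed end: w₀L⁴/(30EI) = 4978/EI
  clockwise couple 105 at a = 2.75: M₀a(2L − a)/(2EI) = 2779/EI
  δ_0 = 7757/EI
Flexibility coefficient — unit upward force at Y: δ_{YY} = L³/(3EI) = 443.7/EI.
The prop prevents deflection at Y: R_Y = δ_0/δ_{YY} = 7757/443.7 = 17.48 kip.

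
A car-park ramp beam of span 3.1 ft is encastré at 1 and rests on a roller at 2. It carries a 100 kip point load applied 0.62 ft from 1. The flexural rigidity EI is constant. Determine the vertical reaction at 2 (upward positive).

R_2 = 5.6 kip

Release the roller at 2. Primary structure: cantilever fixed at 1.
Free-end deflection of the primary structure under the applied loading (downward +):
  point load 100 at a = 0.62: Pa²(3L − a)/(6EI) = 55.61/EI
Flexibility coefficient — unit upward force at 2: δ_{22} = L³/(3EI) = 9.93/EI.
The prop prevents deflection at 2: R_2 = δ_0/δ_{22} = 55.61/9.93 = 5.6 kip.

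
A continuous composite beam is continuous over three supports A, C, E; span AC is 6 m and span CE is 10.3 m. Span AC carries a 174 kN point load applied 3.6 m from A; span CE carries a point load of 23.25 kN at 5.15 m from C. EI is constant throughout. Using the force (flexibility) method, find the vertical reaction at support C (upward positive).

R_C = 143 kN

Release continuity at C by inserting a hinge; the redundant is the internal moment M_C. The primary structure is two simply-supported spans AC and CE.
Rotations at C on the released spans (each span's end-slope, ×1/EI):
  span AC: point load 174 at a = 3.6: Pab(L + a)/(6LEI) = 400.9/EI
  span CE: point load 23.25 at a = 5.15: Pab(L + b)/(6LEI) = 154.2/EI
  relative rotation θ_0 = (400.9 + 154.2)/EI = 555.1/EI
A unit hogging moment at C produces rotation L₁/(3EI) + L₂/(3EI) = 5.433/EI.
Slope continuity at C: θ_0 = M_C·5.433/EI, so M_C = 555.1/5.433 = 102.2 kN·m (hogging).
Span AC, ΣM about A with M_C applied at C: R_C^{AC}·6 = 626.4 + 102.2, so R_C^{AC} = 121.4 kN and R_A = 174 − 121.4 = 52.57 kN.
Span CE, ΣM about E: R_C^{CE}·10.3 = 119.7 + 102.2, so R_C^{CE} = 21.54 kN and R_E = 23.25 − 21.54 = 1.707 kN.
R_C = 121.4 + 21.54 = 143 kN.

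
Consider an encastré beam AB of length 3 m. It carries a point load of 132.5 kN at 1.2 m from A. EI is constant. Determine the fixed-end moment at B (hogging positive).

M_B = 38.16 kN·m

Release both end moments; the primary structure is a simply-supported span AB with redundants M_A and M_B.
Simple-span end rotations at A and B under the given loads:
  at A: point load 132.5 at a = 1.2: Pab(L + b)/(6LEI) = 76.32/EI
  at B: point load 132.5 at a = 1.2: Pab(L + a)/(6LEI) = 66.78/EI
  θ_A0 = 76.32/EI,  θ_B0 = 66.78/EI
Flexibility coefficients: a unit moment at one end gives L/(3EI) there and L/(6EI) at the far end, so f₁₁ = f₂₂ = 1/EI and f₁₂ = f₂₁ = 0.5/EI.
Compatibility — zero rotation at each built-in end:
  1 M_A + 0.5 M_B = 76.32
  0.5 M_A + 1 M_B = 66.78
Solving the pair gives M_A = 57.24 kN·m and M_B = 38.16 kN·m (hogging).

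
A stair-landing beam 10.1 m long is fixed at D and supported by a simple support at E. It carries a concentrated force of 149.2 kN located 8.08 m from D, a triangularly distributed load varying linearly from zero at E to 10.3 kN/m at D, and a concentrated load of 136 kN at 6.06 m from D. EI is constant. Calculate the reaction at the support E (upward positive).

Remove the prop at E; the released (primary) structure is a cantilever built in at D.
Primary-structure tip deflection at E by superposition:
  point load 149.2 at a = 8.08: Pa²(3L − a)/(6EI) = 36073/EI
  triangular load, peak 10.3 at the fixed end: w₀L⁴/(30EI) = 3573/EI
  point load 136 at a = 6.06: Pa²(3L − a)/(6EI) = 20177/EI
  δ_0 = 59823/EI
Tip deflection under a unit load at E: L³/(3EI) = 343.4/EI.
Compatibility at E: δ_0 − R_E·δ_{EE} = 0, so R_E = 59823/343.4 = 174.2 kN.

R_E = 174.2 kN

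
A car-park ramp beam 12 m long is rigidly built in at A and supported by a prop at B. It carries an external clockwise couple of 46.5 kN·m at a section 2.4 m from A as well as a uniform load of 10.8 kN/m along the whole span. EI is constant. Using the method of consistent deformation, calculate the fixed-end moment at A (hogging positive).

Remove the prop at B; the released (primary) structure is a cantilever built in at A.
Downward deflection at the released point B due to the loads:
  clockwise couple 46.5 at a = 2.4: M₀a(2L − a)/(2EI) = 1205/EI
  UDL 10.8: wL⁴/(8EI) = 27994/EI
  δ_0 = 29199/EI
Tip deflection under a unit load at B: L³/(3EI) = 576/EI.
The prop prevents deflection at B: R_B = δ_0/δ_{BB} = 29199/576 = 50.69 kN.
Moment equilibrium about A: M_A = Σ(load moments about A) − R_B·L = 824.1 − 50.69×12 = 215.8 kN·m.

M_A = 215.8 kN·m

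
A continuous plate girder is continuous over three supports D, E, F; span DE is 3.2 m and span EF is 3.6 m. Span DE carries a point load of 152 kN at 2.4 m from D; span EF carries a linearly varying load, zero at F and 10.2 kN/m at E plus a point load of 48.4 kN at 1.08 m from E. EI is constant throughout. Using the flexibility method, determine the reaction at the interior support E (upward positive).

Release continuity at E by inserting a hinge; the redundant is the internal moment M_E. The primary structure is two simply-supported spans DE and EF.
End slopes at the hinge E, treating each span as simply supported:
  span DE: point load 152 at a = 2.4: Pab(L + a)/(6LEI) = 85.12/EI
  span EF: triangular load, peak 10.2: w₀L³/(45EI) = 10.58/EI
  span EF: point load 48.4 at a = 1.08: Pab(L + b)/(6LEI) = 37.32/EI
  relative rotation θ_0 = (85.12 + 47.9)/EI = 133/EI
A unit hogging moment at E produces rotation L₁/(3EI) + L₂/(3EI) = 2.267/EI.
Slope continuity at E: θ_0 = M_E·2.267/EI, so M_E = 133/2.267 = 58.68 kN·m (hogging).
Span DE, ΣM about D with M_E applied at E: R_E^{DE}·3.2 = 364.8 + 58.68, so R_E^{DE} = 132.3 kN and R_D = 152 − 132.3 = 19.66 kN.
Span EF, ΣM about F: R_E^{EF}·3.6 = 166 + 58.68, so R_E^{EF} = 62.42 kN and R_F = 66.76 − 62.42 = 4.339 kN.
R_E = 132.3 + 62.42 = 194.8 kN.

R_E = 194.8 kN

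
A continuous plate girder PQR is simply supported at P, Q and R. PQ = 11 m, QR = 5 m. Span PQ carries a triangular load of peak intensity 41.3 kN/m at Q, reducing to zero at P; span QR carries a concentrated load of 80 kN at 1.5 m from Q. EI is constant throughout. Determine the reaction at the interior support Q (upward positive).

R_Q = 280.6 kN

Release continuity at Q by inserting a hinge; the redundant is the internal moment M_Q. The primary structure is two simply-supported spans PQ and QR.
Rotations at Q on the released spans (each span's end-slope, ×1/EI):
  span PQ: triangular load, peak 41.3: w₀L³/(45EI) = 1222/EI
  span QR: point load 80 at a = 1.5: Pab(L + b)/(6LEI) = 119/EI
  relative rotation θ_0 = (1222 + 119)/EI = 1341/EI
A unit hogging moment at Q produces rotation L₁/(3EI) + L₂/(3EI) = 5.333/EI.
Slope continuity at Q: θ_0 = M_Q·5.333/EI, so M_Q = 1341/5.333 = 251.4 kN·m (hogging).
Span PQ, ΣM about P with M_Q applied at Q: R_Q^{PQ}·11 = 1666 + 251.4, so R_Q^{PQ} = 174.3 kN and R_P = 227.2 − 174.3 = 52.87 kN.
Span QR, ΣM about R: R_Q^{QR}·5 = 280 + 251.4, so R_Q^{QR} = 106.3 kN and R_R = 80 − 106.3 = -26.27 kN.
R_Q = 174.3 + 106.3 = 280.6 kN.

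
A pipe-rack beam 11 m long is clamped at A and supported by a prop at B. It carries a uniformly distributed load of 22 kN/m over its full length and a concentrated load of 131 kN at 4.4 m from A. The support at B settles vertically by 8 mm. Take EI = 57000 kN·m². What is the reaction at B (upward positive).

Remove the prop at B; the released (primary) structure is a cantilever built in at A.
Deflection at B on the released cantilever, summing each load's contribution:
  UDL 22: wL⁴/(8EI) = 40263/EI
  point load 131 at a = 4.4: Pa²(3L − a)/(6EI) = 12089/EI
  δ_0 = 52352/EI
Tip deflection under a unit load at B: L³/(3EI) = 443.7/EI.
With EI = 57000 kN·m²: δ_0 = 0.91845 m and δ_{BB} = 0.007784 m/kN.
Compatibility — the beam at B must follow the support down by 0.008 m: δ_0 − R_B·δ_{BB} = 0.008, so R_B = (0.91845 − 0.008)/0.007784 = 117 kN.

R_B = 117 kN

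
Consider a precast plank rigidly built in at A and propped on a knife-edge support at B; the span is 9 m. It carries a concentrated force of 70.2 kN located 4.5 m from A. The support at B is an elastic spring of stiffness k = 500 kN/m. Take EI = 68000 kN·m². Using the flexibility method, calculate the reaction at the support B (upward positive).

R_B = 14.07 kN

Choose R_B as the redundant. The primary structure is the cantilever fixed at A.
Downward deflection at the released point B due to the loads:
  point load 70.2 at a = 4.5: Pa²(3L − a)/(6EI) = 5331/EI
Tip deflection under a unit load at B: L³/(3EI) = 243/EI.
With EI = 68000 kN·m²: δ_0 = 0.078394 m and δ_{BB} = 0.003574 m/kN.
Compatibility — the spring shortens by R_B/k under the reaction it provides: δ_0 − R_B·δ_{BB} = R_B/k. With 1/k = 0.002 m/kN, R_B = δ_0 / (δ_{BB} + 1/k) = 0.078394 / (0.003574 + 0.002) = 14.07 kN.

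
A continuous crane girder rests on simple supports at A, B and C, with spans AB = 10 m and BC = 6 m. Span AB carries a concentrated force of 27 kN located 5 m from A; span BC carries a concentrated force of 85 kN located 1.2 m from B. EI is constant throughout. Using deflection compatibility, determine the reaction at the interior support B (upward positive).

R_B = 97.28 kN

Take M_B as the redundant. Released structure: two simple spans AB and BC with a hinge at B.
Rotations at B on the released spans (each span's end-slope, ×1/EI):
  span AB: point load 27 at a = 5: Pab(L + a)/(6LEI) = 168.8/EI
  span BC: point load 85 at a = 1.2: Pab(L + b)/(6LEI) = 146.9/EI
  relative rotation θ_0 = (168.8 + 146.9)/EI = 315.6/EI
A unit hogging moment at B produces rotation L₁/(3EI) + L₂/(3EI) = 5.333/EI.
Slope continuity at B: θ_0 = M_B·5.333/EI, so M_B = 315.6/5.333 = 59.18 kN·m (hogging).
Span AB, ΣM about A with M_B applied at B: R_B^{AB}·10 = 135 + 59.18, so R_B^{AB} = 19.42 kN and R_A = 27 − 19.42 = 7.582 kN.
Span BC, ΣM about C: R_B^{BC}·6 = 408 + 59.18, so R_B^{BC} = 77.86 kN and R_C = 85 − 77.86 = 7.137 kN.
R_B = 19.42 + 77.86 = 97.28 kN.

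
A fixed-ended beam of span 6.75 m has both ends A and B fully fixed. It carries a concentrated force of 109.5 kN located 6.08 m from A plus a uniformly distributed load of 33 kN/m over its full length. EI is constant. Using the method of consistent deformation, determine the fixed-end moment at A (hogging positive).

Take the two fixed-end moments M_A, M_B as redundants; the released structure is the simple span AB.
End rotations of the released simple span under the applied load (×1/EI):
  at A: point load 109.5 at a = 6.08: Pab(L + b)/(6LEI) = 81.72/EI
  at B: point load 109.5 at a = 6.08: Pab(L + a)/(6LEI) = 141.3/EI
  at A: UDL 33: wL³/(24EI) = 422.9/EI
  at B: UDL 33: wL³/(24EI) = 422.9/EI
  θ_A0 = 504.6/EI,  θ_B0 = 564.2/EI
Flexibility coefficients: a unit moment at one end gives L/(3EI) there and L/(6EI) at the far end, so f₁₁ = f₂₂ = 2.25/EI and f₁₂ = f₂₁ = 1.125/EI.
Compatibility — zero rotation at each built-in end:
  2.25 M_A + 1.125 M_B = 504.6
  1.125 M_A + 2.25 M_B = 564.2
Solving the pair gives M_A = 131.9 kN·m and M_B = 184.8 kN·m (hogging).

M_A = 131.9 kN·m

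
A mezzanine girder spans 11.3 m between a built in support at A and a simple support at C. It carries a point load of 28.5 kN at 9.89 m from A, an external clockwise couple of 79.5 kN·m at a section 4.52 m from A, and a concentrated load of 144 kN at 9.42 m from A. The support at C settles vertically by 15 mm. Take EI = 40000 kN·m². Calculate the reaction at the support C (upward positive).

R_C = 137.1 kN

Release the roller at C. Primary structure: cantilever fixed at A.
Downward deflection at the released point C due to the loads:
  point load 28.5 at a = 9.89: Pa²(3L − a)/(6EI) = 11155/EI
  clockwise couple 79.5 at a = 4.52: M₀a(2L − a)/(2EI) = 3248/EI
  point load 144 at a = 9.42: Pa²(3L − a)/(6EI) = 52134/EI
  δ_0 = 66538/EI
Flexibility coefficient — unit upward force at C: δ_{CC} = L³/(3EI) = 481/EI.
With EI = 40000 kN·m²: δ_0 = 1.6635 m and δ_{CC} = 0.012024 m/kN.
Compatibility — the beam at C must follow the support down by 0.015 m: δ_0 − R_C·δ_{CC} = 0.015, so R_C = (1.6635 − 0.015)/0.012024 = 137.1 kN.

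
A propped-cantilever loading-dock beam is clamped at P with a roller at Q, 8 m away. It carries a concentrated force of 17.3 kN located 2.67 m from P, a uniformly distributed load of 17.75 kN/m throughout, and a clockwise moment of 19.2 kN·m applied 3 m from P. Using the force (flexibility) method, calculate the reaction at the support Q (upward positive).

R_Q = 58.01 kN

Choose R_Q as the redundant. The primary structure is the cantilever fixed at P.
Downward deflection at the released point Q due to the loads:
  point load 17.3 at a = 2.67: Pa²(3L − a)/(6EI) = 438.4/EI
  UDL 17.75: wL⁴/(8EI) = 9088/EI
  clockwise couple 19.2 at a = 3: M₀a(2L − a)/(2EI) = 374.4/EI
  δ_0 = 9901/EI
Tip deflection under a unit load at Q: L³/(3EI) = 170.7/EI.
Compatibility at Q: δ_0 − R_Q·δ_{QQ} = 0, so R_Q = 9901/170.7 = 58.01 kN.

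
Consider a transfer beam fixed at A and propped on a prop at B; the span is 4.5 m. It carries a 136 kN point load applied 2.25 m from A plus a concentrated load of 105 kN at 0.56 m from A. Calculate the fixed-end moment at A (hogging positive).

Choose R_B as the redundant. The primary structure is the cantilever fixed at A.
Downward deflection at the released point B due to the loads:
  point load 136 at a = 2.25: Pa²(3L − a)/(6EI) = 1291/EI
  point load 105 at a = 0.56: Pa²(3L − a)/(6EI) = 71.01/EI
  δ_0 = 1362/EI
Tip deflection under a unit load at B: L³/(3EI) = 30.38/EI.
Compatibility at B: δ_0 − R_B·δ_{BB} = 0, so R_B = 1362/30.38 = 44.84 kN.
Moment equilibrium about A: M_A = Σ(load moments about A) − R_B·L = 364.8 − 44.84×4.5 = 163 kN·m.

M_A = 163 kN·m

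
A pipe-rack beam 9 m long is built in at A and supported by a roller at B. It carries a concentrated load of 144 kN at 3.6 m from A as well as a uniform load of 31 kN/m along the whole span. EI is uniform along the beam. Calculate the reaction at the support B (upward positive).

Choose R_B as the redundant. The primary structure is the cantilever fixed at A.
Primary-structure tip deflection at B by superposition:
  point load 144 at a = 3.6: Pa²(3L − a)/(6EI) = 7278/EI
  UDL 31: wL⁴/(8EI) = 25424/EI
  δ_0 = 32702/EI
Tip deflection under a unit load at B: L³/(3EI) = 243/EI.
Compatibility at B: δ_0 − R_B·δ_{BB} = 0, so R_B = 32702/243 = 134.6 kN.

R_B = 134.6 kN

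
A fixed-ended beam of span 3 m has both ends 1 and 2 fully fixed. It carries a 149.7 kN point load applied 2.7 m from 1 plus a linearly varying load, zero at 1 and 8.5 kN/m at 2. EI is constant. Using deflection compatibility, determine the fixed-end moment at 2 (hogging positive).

Take the two fixed-end moments M_1, M_2 as redundants; the released structure is the simple span 12.
Simple-span end rotations at 1 and 2 under the given loads:
  at 1: point load 149.7 at a = 2.7: Pab(L + b)/(6LEI) = 22.23/EI
  at 2: point load 149.7 at a = 2.7: Pab(L + a)/(6LEI) = 38.4/EI
  at 1: triangular load, peak 8.5: 7w₀L³/(360EI) = 4.463/EI
  at 2: triangular load, peak 8.5: w₀L³/(45EI) = 5.1/EI
  θ_10 = 26.69/EI,  θ_20 = 43.5/EI
Flexibility coefficients: a unit moment at one end gives L/(3EI) there and L/(6EI) at the far end, so f₁₁ = f₂₂ = 1/EI and f₁₂ = f₂₁ = 0.5/EI.
Compatibility — zero rotation at each built-in end:
  1 M_1 + 0.5 M_2 = 26.69
  0.5 M_1 + 1 M_2 = 43.5
Solving the pair gives M_1 = 6.592 kN·m and M_2 = 40.2 kN·m (hogging).

M_2 = 40.2 kN·m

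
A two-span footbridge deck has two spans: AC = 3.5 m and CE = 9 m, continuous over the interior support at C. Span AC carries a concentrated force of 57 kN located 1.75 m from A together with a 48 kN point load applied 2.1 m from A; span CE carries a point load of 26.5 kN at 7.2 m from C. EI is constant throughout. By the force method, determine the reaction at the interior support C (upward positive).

Release continuity at C by inserting a hinge; the redundant is the internal moment M_C. The primary structure is two simply-supported spans AC and CE.
End slopes at the hinge C, treating each span as simply supported:
  span AC: point load 57 at a = 1.75: Pab(L + a)/(6LEI) = 43.64/EI
  span AC: point load 48 at a = 2.1: Pab(L + a)/(6LEI) = 37.63/EI
  span CE: point load 26.5 at a = 7.2: Pab(L + b)/(6LEI) = 68.69/EI
  relative rotation θ_0 = (81.27 + 68.69)/EI = 150/EI
A unit hogging moment at C produces rotation L₁/(3EI) + L₂/(3EI) = 4.167/EI.
Slope continuity at C: θ_0 = M_C·4.167/EI, so M_C = 150/4.167 = 35.99 kN·m (hogging).
Span AC, ΣM about A with M_C applied at C: R_C^{AC}·3.5 = 200.6 + 35.99, so R_C^{AC} = 67.58 kN and R_A = 105 − 67.58 = 37.42 kN.
Span CE, ΣM about E: R_C^{CE}·9 = 47.7 + 35.99, so R_C^{CE} = 9.299 kN and R_E = 26.5 − 9.299 = 17.2 kN.
R_C = 67.58 + 9.299 = 76.88 kN.

R_C = 76.88 kN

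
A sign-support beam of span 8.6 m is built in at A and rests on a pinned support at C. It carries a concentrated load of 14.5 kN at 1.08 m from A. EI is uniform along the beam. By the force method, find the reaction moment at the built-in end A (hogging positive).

M_A = 12.83 kN·m

Take the reaction at C as the redundant and release it; the primary structure is a cantilever fixed at A.
Primary-structure tip deflection at C by superposition:
  point load 14.5 at a = 1.08: Pa²(3L − a)/(6EI) = 69.68/EI
Flexibility coefficient — unit upward force at C: δ_{CC} = L³/(3EI) = 212/EI.
Compatibility at C: δ_0 − R_C·δ_{CC} = 0, so R_C = 69.68/212 = 0.3287 kN.
Moment equilibrium about A: M_A = Σ(load moments about A) − R_C·L = 15.66 − 0.3287×8.6 = 12.83 kN·m.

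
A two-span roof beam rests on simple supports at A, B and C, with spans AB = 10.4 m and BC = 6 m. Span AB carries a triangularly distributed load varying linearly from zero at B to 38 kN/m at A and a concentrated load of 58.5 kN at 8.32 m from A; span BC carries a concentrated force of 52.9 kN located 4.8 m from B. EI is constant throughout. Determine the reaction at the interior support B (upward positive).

Take M_B as the redundant. Released structure: two simple spans AB and BC with a hinge at B.
Discontinuity in slope at B on the released structure — sum the simple-span end rotations:
  span AB: triangular load, peak 38: 7w₀L³/(360EI) = 831.1/EI
  span AB: point load 58.5 at a = 8.32: Pab(L + a)/(6LEI) = 303.7/EI
  span BC: point load 52.9 at a = 4.8: Pab(L + b)/(6LEI) = 60.94/EI
  relative rotation θ_0 = (1135 + 60.94)/EI = 1196/EI
A unit hogging moment at B produces rotation L₁/(3EI) + L₂/(3EI) = 5.467/EI.
Compatibility: M_B·(L₁+L₂)/(3EI) = θ_0, giving M_B = 218.7 kN·m (hogging).
Span AB, ΣM about A with M_B applied at B: R_B^{AB}·10.4 = 1172 + 218.7, so R_B^{AB} = 133.7 kN and R_A = 256.1 − 133.7 = 122.4 kN.
Span BC, ΣM about C: R_B^{BC}·6 = 63.48 + 218.7, so R_B^{BC} = 47.04 kN and R_C = 52.9 − 47.04 = 5.863 kN.
R_B = 133.7 + 47.04 = 180.7 kN.

R_B = 180.7 kN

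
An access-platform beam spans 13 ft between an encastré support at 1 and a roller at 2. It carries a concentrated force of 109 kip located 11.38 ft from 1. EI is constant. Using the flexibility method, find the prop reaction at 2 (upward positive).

R_2 = 88.73 kip

Release the roller at 2. Primary structure: cantilever fixed at 1.
Deflection at 2 on the released cantilever, summing each load's contribution:
  point load 109 at a = 11.38: Pa²(3L − a)/(6EI) = 64981/EI
Tip deflection under a unit load at 2: L³/(3EI) = 732.3/EI.
Compatibility at 2: δ_0 − R_2·δ_{22} = 0, so R_2 = 64981/732.3 = 88.73 kip.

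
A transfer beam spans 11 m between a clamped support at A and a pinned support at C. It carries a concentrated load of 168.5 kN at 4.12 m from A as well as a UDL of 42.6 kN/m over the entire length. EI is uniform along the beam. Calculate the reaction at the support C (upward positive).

Choose R_C as the redundant. The primary structure is the cantilever fixed at A.
Free-end deflection of the primary structure under the applied loading (downward +):
  point load 168.5 at a = 4.12: Pa²(3L − a)/(6EI) = 13767/EI
  UDL 42.6: wL⁴/(8EI) = 77963/EI
  δ_0 = 91730/EI
Flexibility coefficient — unit upward force at C: δ_{CC} = L³/(3EI) = 443.7/EI.
Compatibility at C: δ_0 − R_C·δ_{CC} = 0, so R_C = 91730/443.7 = 206.8 kN.

R_C = 206.8 kN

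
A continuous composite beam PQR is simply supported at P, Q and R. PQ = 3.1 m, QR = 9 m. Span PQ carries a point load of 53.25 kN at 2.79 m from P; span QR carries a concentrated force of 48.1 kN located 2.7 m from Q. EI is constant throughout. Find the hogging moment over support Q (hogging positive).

Take M_Q as the redundant. Released structure: two simple spans PQ and QR with a hinge at Q.
Discontinuity in slope at Q on the released structure — sum the simple-span end rotations:
  span PQ: point load 53.25 at a = 2.79: Pab(L + a)/(6LEI) = 14.58/EI
  span QR: point load 48.1 at a = 2.7: Pab(L + b)/(6LEI) = 231.8/EI
  relative rotation θ_0 = (14.58 + 231.8)/EI = 246.4/EI
A unit hogging moment at Q produces rotation L₁/(3EI) + L₂/(3EI) = 4.033/EI.
Compatibility: M_Q·(L₁+L₂)/(3EI) = θ_0, giving M_Q = 61.09 kN·m (hogging).

M_Q = 61.09 kN·m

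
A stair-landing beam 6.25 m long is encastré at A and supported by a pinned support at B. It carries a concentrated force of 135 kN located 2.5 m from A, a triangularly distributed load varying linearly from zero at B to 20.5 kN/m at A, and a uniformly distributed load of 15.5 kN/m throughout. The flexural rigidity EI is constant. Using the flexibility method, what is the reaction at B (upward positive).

R_B = 77.22 kN

Release the roller at B. Primary structure: cantilever fixed at A.
Deflection at B on the released cantilever, summing each load's contribution:
  point load 135 at a = 2.5: Pa²(3L − a)/(6EI) = 2285/EI
  triangular load, peak 20.5 at the fixed end: w₀L⁴/(30EI) = 1043/EI
  UDL 15.5: wL⁴/(8EI) = 2956/EI
  δ_0 = 6284/EI
Tip deflection under a unit load at B: L³/(3EI) = 81.38/EI.
Compatibility at B: δ_0 − R_B·δ_{BB} = 0, so R_B = 6284/81.38 = 77.22 kN.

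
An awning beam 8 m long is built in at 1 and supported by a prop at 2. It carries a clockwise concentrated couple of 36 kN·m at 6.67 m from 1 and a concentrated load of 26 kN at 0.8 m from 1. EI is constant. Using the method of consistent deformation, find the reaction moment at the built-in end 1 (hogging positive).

M_1 = 1.277 kN·m

Remove the prop at 2; the released (primary) structure is a cantilever built in at 1.
Free-end deflection of the primary structure under the applied loading (downward +):
  clockwise couple 36 at a = 6.67: M₀a(2L − a)/(2EI) = 1120/EI
  point load 26 at a = 0.8: Pa²(3L − a)/(6EI) = 64.34/EI
  δ_0 = 1185/EI
Flexibility coefficient — unit upward force at 2: δ_{22} = L³/(3EI) = 170.7/EI.
Compatibility at 2: δ_0 − R_2·δ_{22} = 0, so R_2 = 1185/170.7 = 6.94 kN.
Moment equilibrium about 1: M_1 = Σ(load moments about 1) − R_2·L = 56.8 − 6.94×8 = 1.277 kN·m.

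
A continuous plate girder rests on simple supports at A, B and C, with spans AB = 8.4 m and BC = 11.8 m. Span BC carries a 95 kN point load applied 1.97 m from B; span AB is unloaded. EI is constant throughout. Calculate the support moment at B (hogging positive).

M_B = 83.47 kN·m

Insert a hinge at B; M_B is the redundant, and each span becomes simply supported.
End slopes at the hinge B, treating each span as simply supported:
  span BC: point load 95 at a = 1.97: Pab(L + b)/(6LEI) = 562/EI
  relative rotation θ_0 = (0 + 562)/EI = 562/EI
A unit hogging moment at B produces rotation L₁/(3EI) + L₂/(3EI) = 6.733/EI.
Slope continuity at B: θ_0 = M_B·6.733/EI, so M_B = 562/6.733 = 83.47 kN·m (hogging).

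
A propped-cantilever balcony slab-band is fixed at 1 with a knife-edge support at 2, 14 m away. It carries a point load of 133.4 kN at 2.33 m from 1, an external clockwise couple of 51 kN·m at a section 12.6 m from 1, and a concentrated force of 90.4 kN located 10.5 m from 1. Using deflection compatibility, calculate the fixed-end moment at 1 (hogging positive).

Take the reaction at 2 as the redundant and release it; the primary structure is a cantilever fixed at 1.
Deflection at 2 on the released cantilever, summing each load's contribution:
  point load 133.4 at a = 2.33: Pa²(3L − a)/(6EI) = 4788/EI
  clockwise couple 51 at a = 12.6: M₀a(2L − a)/(2EI) = 4948/EI
  point load 90.4 at a = 10.5: Pa²(3L − a)/(6EI) = 52325/EI
  δ_0 = 62061/EI
Tip deflection under a unit load at 2: L³/(3EI) = 914.7/EI.
Compatibility at 2: δ_0 − R_2·δ_{22} = 0, so R_2 = 62061/914.7 = 67.85 kN.
Moment equilibrium about 1: M_1 = Σ(load moments about 1) − R_2·L = 1311 − 67.85×14 = 361.1 kN·m.

M_1 = 361.1 kN·m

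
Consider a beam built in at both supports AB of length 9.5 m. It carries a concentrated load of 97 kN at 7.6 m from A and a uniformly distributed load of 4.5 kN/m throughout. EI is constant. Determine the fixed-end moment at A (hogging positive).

Release both end moments; the primary structure is a simply-supported span AB with redundants M_A and M_B.
Simple-span end rotations at A and B under the given loads:
  at A: point load 97 at a = 7.6: Pab(L + b)/(6LEI) = 280.1/EI
  at B: point load 97 at a = 7.6: Pab(L + a)/(6LEI) = 420.2/EI
  at A: UDL 4.5: wL³/(24EI) = 160.8/EI
  at B: UDL 4.5: wL³/(24EI) = 160.8/EI
  θ_A0 = 440.9/EI,  θ_B0 = 581/EI
Flexibility coefficients: a unit moment at one end gives L/(3EI) there and L/(6EI) at the far end, so f₁₁ = f₂₂ = 3.167/EI and f₁₂ = f₂₁ = 1.583/EI.
Compatibility — zero rotation at each built-in end:
  3.167 M_A + 1.583 M_B = 440.9
  1.583 M_A + 3.167 M_B = 581
Solving the pair gives M_A = 63.33 kN·m and M_B = 151.8 kN·m (hogging).

M_A = 63.33 kN·m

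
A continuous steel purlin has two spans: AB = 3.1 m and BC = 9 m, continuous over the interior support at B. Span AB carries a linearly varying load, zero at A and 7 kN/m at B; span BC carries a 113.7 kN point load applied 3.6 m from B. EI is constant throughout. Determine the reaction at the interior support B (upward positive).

Insert a hinge at B; M_B is the redundant, and each span becomes simply supported.
End slopes at the hinge B, treating each span as simply supported:
  span AB: triangular load, peak 7: w₀L³/(45EI) = 4.634/EI
  span BC: point load 113.7 at a = 3.6: Pab(L + b)/(6LEI) = 589.4/EI
  relative rotation θ_0 = (4.634 + 589.4)/EI = 594.1/EI
A unit hogging moment at B produces rotation L₁/(3EI) + L₂/(3EI) = 4.033/EI.
Compatibility: M_B·(L₁+L₂)/(3EI) = θ_0, giving M_B = 147.3 kN·m (hogging).
Span AB, ΣM about A with M_B applied at B: R_B^{AB}·3.1 = 22.42 + 147.3, so R_B^{AB} = 54.75 kN and R_A = 10.85 − 54.75 = -43.9 kN.
Span BC, ΣM about C: R_B^{BC}·9 = 614 + 147.3, so R_B^{BC} = 84.59 kN and R_C = 113.7 − 84.59 = 29.11 kN.
R_B = 54.75 + 84.59 = 139.3 kN.

R_B = 139.3 kN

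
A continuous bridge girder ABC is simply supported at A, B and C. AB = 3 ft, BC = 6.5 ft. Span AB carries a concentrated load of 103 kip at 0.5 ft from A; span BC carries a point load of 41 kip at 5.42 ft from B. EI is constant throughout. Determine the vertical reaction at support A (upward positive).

R_A = 78.29 kip

Release continuity at B by inserting a hinge; the redundant is the internal moment M_B. The primary structure is two simply-supported spans AB and BC.
Rotations at B on the released spans (each span's end-slope, ×1/EI):
  span AB: point load 103 at a = 0.5: Pab(L + a)/(6LEI) = 25.03/EI
  span BC: point load 41 at a = 5.42: Pab(L + b)/(6LEI) = 46.65/EI
  relative rotation θ_0 = (25.03 + 46.65)/EI = 71.68/EI
A unit hogging moment at B produces rotation L₁/(3EI) + L₂/(3EI) = 3.167/EI.
Compatibility: M_B·(L₁+L₂)/(3EI) = θ_0, giving M_B = 22.64 kip·ft (hogging).
Span AB, ΣM about A with M_B applied at B: R_B^{AB}·3 = 51.5 + 22.64, so R_B^{AB} = 24.71 kip and R_A = 103 − 24.71 = 78.29 kip.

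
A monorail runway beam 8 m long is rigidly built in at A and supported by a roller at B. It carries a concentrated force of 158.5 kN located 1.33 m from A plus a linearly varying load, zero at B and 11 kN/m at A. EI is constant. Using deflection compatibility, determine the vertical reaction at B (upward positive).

R_B = 15.01 kN

Choose R_B as the redundant. The primary structure is the cantilever fixed at A.
Downward deflection at the released point B due to the loads:
  point load 158.5 at a = 1.33: Pa²(3L − a)/(6EI) = 1059/EI
  triangular load, peak 11 at the fixed end: w₀L⁴/(30EI) = 1502/EI
  δ_0 = 2561/EI
Tip deflection under a unit load at B: L³/(3EI) = 170.7/EI.
The prop prevents deflection at B: R_B = δ_0/δ_{BB} = 2561/170.7 = 15.01 kN.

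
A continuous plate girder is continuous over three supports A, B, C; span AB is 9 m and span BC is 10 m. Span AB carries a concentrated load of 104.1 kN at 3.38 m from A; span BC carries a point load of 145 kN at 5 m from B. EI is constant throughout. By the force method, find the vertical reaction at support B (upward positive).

R_B = 156.9 kN

Insert a hinge at B; M_B is the redundant, and each span becomes simply supported.
Discontinuity in slope at B on the released structure — sum the simple-span end rotations:
  span AB: point load 104.1 at a = 3.38: Pab(L + a)/(6LEI) = 453.3/EI
  span BC: point load 145 at a = 5: Pab(L + b)/(6LEI) = 906.2/EI
  relative rotation θ_0 = (453.3 + 906.2)/EI = 1360/EI
A unit hogging moment at B produces rotation L₁/(3EI) + L₂/(3EI) = 6.333/EI.
Compatibility: M_B·(L₁+L₂)/(3EI) = θ_0, giving M_B = 214.7 kN·m (hogging).
Span AB, ΣM about A with M_B applied at B: R_B^{AB}·9 = 351.9 + 214.7, so R_B^{AB} = 62.95 kN and R_A = 104.1 − 62.95 = 41.15 kN.
Span BC, ΣM about C: R_B^{BC}·10 = 725 + 214.7, so R_B^{BC} = 93.97 kN and R_C = 145 − 93.97 = 51.03 kN.
R_B = 62.95 + 93.97 = 156.9 kN.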